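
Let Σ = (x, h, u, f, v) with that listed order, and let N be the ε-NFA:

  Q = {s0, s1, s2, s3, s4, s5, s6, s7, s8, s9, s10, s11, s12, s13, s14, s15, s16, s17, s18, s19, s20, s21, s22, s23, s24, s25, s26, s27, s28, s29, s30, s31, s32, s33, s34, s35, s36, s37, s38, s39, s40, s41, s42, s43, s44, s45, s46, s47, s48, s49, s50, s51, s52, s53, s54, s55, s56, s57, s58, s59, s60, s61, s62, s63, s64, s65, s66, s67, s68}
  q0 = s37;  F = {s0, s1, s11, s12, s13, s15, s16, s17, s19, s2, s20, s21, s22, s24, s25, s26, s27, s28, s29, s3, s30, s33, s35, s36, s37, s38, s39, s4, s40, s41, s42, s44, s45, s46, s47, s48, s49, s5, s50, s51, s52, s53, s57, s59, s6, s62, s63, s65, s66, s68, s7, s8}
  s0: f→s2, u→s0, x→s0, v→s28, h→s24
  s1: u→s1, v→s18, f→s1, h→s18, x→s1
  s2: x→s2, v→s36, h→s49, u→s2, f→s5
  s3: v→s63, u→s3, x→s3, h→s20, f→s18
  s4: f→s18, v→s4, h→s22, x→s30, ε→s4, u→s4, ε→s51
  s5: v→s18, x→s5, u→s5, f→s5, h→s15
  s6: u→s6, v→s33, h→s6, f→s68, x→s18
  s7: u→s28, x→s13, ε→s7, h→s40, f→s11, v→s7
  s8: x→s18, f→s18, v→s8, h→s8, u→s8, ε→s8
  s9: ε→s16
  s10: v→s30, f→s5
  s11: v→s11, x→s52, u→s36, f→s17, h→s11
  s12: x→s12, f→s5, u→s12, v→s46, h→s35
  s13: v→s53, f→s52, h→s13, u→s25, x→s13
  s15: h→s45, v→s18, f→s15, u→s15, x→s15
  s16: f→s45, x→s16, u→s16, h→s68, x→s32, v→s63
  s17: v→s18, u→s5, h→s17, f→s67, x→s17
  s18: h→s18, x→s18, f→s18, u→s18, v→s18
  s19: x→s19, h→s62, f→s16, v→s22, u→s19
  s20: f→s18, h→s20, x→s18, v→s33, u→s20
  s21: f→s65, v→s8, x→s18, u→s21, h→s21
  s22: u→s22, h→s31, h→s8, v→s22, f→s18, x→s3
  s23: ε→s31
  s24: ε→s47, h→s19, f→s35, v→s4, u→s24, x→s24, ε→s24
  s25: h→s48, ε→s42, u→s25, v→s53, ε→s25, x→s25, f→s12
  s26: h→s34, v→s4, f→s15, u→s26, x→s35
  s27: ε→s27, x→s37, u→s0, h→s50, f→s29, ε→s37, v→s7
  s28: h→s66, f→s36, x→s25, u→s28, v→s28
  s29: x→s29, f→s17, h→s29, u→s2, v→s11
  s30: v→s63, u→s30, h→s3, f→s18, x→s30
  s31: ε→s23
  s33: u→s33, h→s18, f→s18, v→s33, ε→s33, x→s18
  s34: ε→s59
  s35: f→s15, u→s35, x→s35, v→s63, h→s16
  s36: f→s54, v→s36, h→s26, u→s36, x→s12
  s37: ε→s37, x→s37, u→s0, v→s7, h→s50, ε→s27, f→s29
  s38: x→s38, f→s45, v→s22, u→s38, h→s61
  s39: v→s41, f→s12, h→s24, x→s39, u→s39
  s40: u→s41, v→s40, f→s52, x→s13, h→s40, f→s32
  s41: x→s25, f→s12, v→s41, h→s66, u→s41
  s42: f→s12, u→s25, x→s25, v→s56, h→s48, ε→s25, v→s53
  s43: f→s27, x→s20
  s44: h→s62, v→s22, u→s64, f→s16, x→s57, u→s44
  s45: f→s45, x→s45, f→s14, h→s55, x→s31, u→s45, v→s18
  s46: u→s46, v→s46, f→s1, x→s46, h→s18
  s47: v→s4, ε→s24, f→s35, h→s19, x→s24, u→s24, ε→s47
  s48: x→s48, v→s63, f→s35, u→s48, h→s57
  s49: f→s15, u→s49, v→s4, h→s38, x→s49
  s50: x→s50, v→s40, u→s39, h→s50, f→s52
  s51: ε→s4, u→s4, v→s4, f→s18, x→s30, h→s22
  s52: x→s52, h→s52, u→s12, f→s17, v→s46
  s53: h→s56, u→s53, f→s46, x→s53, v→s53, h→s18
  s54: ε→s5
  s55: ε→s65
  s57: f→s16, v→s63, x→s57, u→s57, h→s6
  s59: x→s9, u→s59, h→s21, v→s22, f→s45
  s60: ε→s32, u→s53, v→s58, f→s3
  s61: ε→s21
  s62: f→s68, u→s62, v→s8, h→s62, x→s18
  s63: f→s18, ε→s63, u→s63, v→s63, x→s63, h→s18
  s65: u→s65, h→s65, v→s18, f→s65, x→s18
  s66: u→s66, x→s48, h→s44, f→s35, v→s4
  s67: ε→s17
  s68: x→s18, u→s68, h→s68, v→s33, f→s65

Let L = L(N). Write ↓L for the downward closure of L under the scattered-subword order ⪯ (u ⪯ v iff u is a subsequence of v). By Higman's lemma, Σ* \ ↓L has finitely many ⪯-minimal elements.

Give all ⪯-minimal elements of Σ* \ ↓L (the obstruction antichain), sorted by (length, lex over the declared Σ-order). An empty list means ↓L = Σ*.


Antichain: [ffv, hfvh, uhvf, vxvh, uhhhx].

|Q|=69, |F|=52, |δ|=307 (27 ε).
min D↑ (49 st, q0=0, F={25}): 0:x→0,h→1,u→2,f→3,v→4 1:x→1,h→1,u→5,f→6,v→7 2:x→2,h→8,u→2,f→9,v→10 3:x→3,h→3,u→9,f→11,v→12 4:x→13,h→7,u→10,f→12,v→4 5:x→5,h→8,u→5,f→14,v→15 6:x→6,h→6,u→14,f→11,v→16 7:x→13,h→7,u→15,f→6,v→7 8:x→8,h→17,u→8,f→18,v→19 9:x→9,h→20,u→9,f→21,v→22 10:x→23,h→24,u→10,f→22,v→10 11:x→11,h→11,u→21,f→11,v→25 12:x→6,h→12,u→22,f→11,v→12 13:x→13,h→13,u→23,f→6,v→26 14:x→14,h→18,u→14,f→21,v→16 15:x→23,h→24,u→15,f→14,v→15 16:x→16,h→25,u→16,f→27,v→16 17:x→17,h→28,u→17,f→29,v→30 18:x→18,h→29,u→18,f→31,v→32 19:x→33,h→30,u→19,f→25,v→19 20:x→20,h→34,u→20,f→31,v→19 21:x→21,h→31,u→21,f→21,v→25 22:x→14,h→35,u→22,f→21,v→22 23:x→23,h→36,u→23,f→14,v→26 24:x→36,h→37,u→24,f→18,v→19 25:x→25,h→25,u→25,f→25,v→25 26:x→26,h→25,u→26,f→16,v→26 27:x→27,h→25,u→27,f→27,v→25 28:x→25,h→28,u→28,f→38,v→39 29:x→29,h→38,u→29,f→40,v→32 30:x→41,h→39,u→30,f→25,v→30 31:x→31,h→40,u→31,f→31,v→25 32:x→32,h→25,u→32,f→25,v→32 33:x→33,h→41,u→33,f→25,v→32 34:x→34,h→42,u→34,f→40,v→30 35:x→18,h→43,u→35,f→31,v→19 36:x→36,h→44,u→36,f→18,v→32 37:x→44,h→28,u→37,f→29,v→30 38:x→25,h→38,u→38,f→45,v→46 39:x→25,h→39,u→39,f→25,v→39 40:x→40,h→45,u→40,f→40,v→25 41:x→41,h→47,u→41,f→25,v→32 42:x→25,h→42,u→42,f→45,v→39 43:x→29,h→42,u→43,f→40,v→30 44:x→44,h→48,u→44,f→29,v→32 45:x→25,h→45,u→45,f→45,v→25 46:x→25,h→25,u→46,f→25,v→46 47:x→25,h→47,u→47,f→25,v→46 48:x→25,h→48,u→48,f→38,v→46 [Hopcroft].
'ffv': |S_i|=[65, 41, 13, 1] end={s18} ∉↓L; 3/3 del acc.
'hfvh': run [65, 60, 22, 5, 1] end={s18} — reject; 4/4 single-dels accept.
'uhvf': N↓-sim [65, 54, 40, 12, 1] end={s18} rej; 4/4 single-dels accept.
'vxvh': run [65, 52, 33, 7, 2] end={s18,s56} ∉↓L; 4/4 deletions ∈↓L.
'uhhhx': |S_i|=[65, 54, 40, 28, 13, 1] end={s18} — reject; 5/5 single-dels accept.
5 minimals (antichain).


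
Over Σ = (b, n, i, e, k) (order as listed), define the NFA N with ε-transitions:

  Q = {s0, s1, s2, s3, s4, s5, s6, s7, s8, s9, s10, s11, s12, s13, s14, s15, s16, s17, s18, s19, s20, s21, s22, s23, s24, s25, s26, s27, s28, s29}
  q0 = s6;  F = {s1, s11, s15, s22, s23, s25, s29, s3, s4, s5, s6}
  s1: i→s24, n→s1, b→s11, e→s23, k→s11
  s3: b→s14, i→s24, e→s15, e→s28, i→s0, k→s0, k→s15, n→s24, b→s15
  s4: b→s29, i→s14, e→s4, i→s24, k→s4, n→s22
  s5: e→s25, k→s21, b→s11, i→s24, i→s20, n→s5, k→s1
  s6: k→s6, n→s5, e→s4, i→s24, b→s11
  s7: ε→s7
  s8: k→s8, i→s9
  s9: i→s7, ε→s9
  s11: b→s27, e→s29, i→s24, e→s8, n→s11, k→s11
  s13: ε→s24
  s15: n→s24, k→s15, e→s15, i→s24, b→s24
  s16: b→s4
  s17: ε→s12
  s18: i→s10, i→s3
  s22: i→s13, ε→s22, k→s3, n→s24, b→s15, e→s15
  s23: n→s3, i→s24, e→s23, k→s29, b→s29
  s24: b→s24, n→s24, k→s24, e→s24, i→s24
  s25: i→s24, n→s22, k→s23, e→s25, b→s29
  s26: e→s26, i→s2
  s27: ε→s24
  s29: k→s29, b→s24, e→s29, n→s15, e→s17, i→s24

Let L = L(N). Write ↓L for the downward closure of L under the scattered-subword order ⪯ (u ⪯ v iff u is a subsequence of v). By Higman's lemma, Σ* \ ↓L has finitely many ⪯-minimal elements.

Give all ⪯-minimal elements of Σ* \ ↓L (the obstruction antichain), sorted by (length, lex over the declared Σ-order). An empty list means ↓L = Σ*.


A = [i, bb, enn, nkkb, eneb].

|Q|=30, |F|=11, |δ|=83 (6 ε).
min D↑ (12 st, q0=0, F={3}): 0:b→1,n→2,i→3,e→4,k→0 1:b→3,n→1,i→3,e→5,k→1 2:b→1,n→2,i→3,e→6,k→7 3:b→3,n→3,i→3,e→3,k→3 4:b→5,n→8,i→3,e→4,k→4 5:b→3,n→9,i→3,e→5,k→5 6:b→5,n→8,i→3,e→6,k→10 7:b→1,n→7,i→3,e→10,k→1 8:b→9,n→3,i→3,e→9,k→11 9:b→3,n→3,i→3,e→9,k→9 10:b→5,n→11,i→3,e→10,k→5 11:b→9,n→3,i→3,e→9,k→9.
'i': N↓-sim [24, 7] end={s0,s13,s14,s20,s24,s7,s9} — reject; 1/1 single-dels accept.
'bb': run [24, 11, 2] end={s24,s27} — reject; 2/2 deletions ∈↓L.
'enn': run [24, 17, 8, 1] end={s24} rej; 3/3 single-dels accept.
'nkkb': run [24, 22, 17, 11, 2] end={s24,s27} rej; 4/4 del acc.
'eneb': |S_i|=[24, 17, 8, 3, 1] end={s24} ∉↓L; 4/4 del acc.
5 minimals (antichain).


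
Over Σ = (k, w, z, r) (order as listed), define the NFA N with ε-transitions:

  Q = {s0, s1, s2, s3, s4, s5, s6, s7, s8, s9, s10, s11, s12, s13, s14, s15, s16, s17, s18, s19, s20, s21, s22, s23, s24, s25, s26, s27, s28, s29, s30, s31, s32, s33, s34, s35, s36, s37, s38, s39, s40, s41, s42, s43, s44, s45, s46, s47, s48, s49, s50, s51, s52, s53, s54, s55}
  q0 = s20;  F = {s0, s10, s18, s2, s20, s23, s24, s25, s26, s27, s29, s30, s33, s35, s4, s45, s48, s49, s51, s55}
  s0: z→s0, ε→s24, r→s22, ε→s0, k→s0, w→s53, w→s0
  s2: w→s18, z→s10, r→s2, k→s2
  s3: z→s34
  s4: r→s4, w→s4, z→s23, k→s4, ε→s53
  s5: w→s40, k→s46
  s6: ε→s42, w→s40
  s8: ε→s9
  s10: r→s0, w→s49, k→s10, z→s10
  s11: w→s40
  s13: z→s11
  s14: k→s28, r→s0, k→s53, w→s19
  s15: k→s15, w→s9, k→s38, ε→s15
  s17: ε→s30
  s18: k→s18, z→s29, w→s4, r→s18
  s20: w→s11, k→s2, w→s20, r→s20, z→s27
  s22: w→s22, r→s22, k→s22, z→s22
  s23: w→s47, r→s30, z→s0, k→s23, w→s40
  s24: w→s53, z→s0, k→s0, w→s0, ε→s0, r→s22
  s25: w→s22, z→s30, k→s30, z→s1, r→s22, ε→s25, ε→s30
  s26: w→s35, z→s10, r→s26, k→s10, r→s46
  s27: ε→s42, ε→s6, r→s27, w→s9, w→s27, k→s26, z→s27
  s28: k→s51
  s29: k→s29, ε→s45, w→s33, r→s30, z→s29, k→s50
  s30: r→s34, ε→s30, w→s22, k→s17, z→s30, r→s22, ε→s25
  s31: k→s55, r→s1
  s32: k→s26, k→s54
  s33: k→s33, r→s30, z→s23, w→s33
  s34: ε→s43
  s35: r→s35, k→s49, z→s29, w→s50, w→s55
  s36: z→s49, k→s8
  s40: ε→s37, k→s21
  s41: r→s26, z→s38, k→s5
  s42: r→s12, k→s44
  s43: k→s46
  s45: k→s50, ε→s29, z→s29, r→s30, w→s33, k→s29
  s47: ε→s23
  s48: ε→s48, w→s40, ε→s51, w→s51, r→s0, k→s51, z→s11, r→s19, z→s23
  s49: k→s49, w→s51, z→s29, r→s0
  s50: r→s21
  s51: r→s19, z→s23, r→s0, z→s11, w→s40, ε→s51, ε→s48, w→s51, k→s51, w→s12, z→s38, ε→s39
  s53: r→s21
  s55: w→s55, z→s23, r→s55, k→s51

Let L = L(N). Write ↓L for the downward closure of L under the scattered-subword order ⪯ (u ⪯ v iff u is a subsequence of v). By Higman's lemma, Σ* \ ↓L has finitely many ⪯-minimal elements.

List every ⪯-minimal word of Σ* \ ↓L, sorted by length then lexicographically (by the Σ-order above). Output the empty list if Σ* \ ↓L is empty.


|Q|=56, |F|=20, |δ|=156 (24 ε).
min D↑ (17 st, q0=0, F={15}): 0:k→1,w→0,z→2,r→0 1:k→1,w→3,z→4,r→1 2:k→5,w→2,z→2,r→2 3:k→3,w→6,z→7,r→3 4:k→4,w→8,z→4,r→9 5:k→4,w→10,z→4,r→5 6:k→6,w→6,z→11,r→6 7:k→7,w→12,z→7,r→13 8:k→8,w→14,z→7,r→9 9:k→9,w→9,z→9,r→15 10:k→8,w→16,z→7,r→10 11:k→11,w→11,z→9,r→13 12:k→12,w→12,z→11,r→13 13:k→13,w→15,z→13,r→15 14:k→14,w→14,z→11,r→9 15:k→15,w→15,z→15,r→15 16:k→14,w→16,z→11,r→16 [Hopcroft].
'kzrr': N↓-sim [41, 36, 29, 13, 5] end={s21,s22,s34,s43,s46} — reject; 4/4 del acc.
'kwzrw': |S_i|=[41, 36, 32, 22, 9, 1] end={s22} ∉↓L; 5/5 del acc.
'zkkrr': |S_i|=[41, 37, 33, 29, 13, 5] end={s21,s22,s34,s43,s46} rej; 5/5 single-dels accept.
'kwwzzr': N↓-sim [41, 36, 32, 27, 18, 12, 5] end={s21,s22,s34,s43,s46} ∉↓L; 6/6 deletions ∈↓L.
4 words, ⪯-incomp.

Antichain: [kzrr, kwzrw, zkkrr, kwwzzr].


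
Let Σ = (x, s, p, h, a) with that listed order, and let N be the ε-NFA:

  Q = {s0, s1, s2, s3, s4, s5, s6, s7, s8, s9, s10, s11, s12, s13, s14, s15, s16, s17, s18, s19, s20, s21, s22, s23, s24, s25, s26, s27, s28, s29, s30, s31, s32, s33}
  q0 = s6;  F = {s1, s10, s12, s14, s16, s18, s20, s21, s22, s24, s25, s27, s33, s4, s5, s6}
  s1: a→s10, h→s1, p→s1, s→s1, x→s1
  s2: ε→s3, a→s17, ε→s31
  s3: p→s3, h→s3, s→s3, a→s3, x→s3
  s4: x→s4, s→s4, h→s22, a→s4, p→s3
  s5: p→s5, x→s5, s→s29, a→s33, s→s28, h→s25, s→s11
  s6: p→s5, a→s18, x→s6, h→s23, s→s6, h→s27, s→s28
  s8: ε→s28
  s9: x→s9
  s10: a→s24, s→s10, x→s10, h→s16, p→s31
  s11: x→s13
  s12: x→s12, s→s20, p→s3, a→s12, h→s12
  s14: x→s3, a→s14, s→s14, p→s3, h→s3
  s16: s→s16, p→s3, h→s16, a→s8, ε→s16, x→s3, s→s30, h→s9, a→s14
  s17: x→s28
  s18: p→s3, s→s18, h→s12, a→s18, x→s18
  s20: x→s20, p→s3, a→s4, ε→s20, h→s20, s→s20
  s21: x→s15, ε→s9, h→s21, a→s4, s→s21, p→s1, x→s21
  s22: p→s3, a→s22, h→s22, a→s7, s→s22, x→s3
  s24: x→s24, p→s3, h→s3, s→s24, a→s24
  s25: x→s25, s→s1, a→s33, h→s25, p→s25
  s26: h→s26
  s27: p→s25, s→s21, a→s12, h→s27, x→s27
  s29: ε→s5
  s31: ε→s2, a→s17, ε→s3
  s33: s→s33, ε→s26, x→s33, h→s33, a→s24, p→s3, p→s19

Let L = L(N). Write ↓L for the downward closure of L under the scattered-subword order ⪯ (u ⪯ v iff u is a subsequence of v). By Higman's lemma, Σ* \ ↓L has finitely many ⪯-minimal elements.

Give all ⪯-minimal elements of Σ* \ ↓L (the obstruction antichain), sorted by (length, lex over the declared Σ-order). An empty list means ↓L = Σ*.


A = [ap, paah, hsahx].

|Q|=34, |F|=16, |δ|=111 (10 ε).
min D↑ (17 st, q0=0, F={8}): 0:x→0,s→0,p→1,h→2,a→3 1:x→1,s→1,p→1,h→4,a→5 2:x→2,s→6,p→4,h→2,a→7 3:x→3,s→3,p→8,h→7,a→3 4:x→4,s→9,p→4,h→4,a→5 5:x→5,s→5,p→8,h→5,a→10 6:x→6,s→6,p→9,h→6,a→11 7:x→7,s→12,p→8,h→7,a→7 8:x→8,s→8,p→8,h→8,a→8 9:x→9,s→9,p→9,h→9,a→13 10:x→10,s→10,p→8,h→8,a→10 11:x→11,s→11,p→8,h→14,a→11 12:x→12,s→12,p→8,h→12,a→11 13:x→13,s→13,p→8,h→15,a→10 14:x→8,s→14,p→8,h→14,a→14 15:x→8,s→15,p→8,h→15,a→16 16:x→8,s→16,p→8,h→8,a→16 (ε-aug+det+¬).
'ap': N↓-sim [32, 21, 6] end={s17,s19,s2,s28,s3,s31} — reject; 2/2 single-dels accept.
'paah': run [32, 21, 15, 6, 1] end={s3} — reject; 4/4 single-dels accept.
'hsahx': N↓-sim [32, 26, 22, 15, 9, 2] end={s3,s9} ∉↓L; 5/5 single-dels accept.
3 obstructions.


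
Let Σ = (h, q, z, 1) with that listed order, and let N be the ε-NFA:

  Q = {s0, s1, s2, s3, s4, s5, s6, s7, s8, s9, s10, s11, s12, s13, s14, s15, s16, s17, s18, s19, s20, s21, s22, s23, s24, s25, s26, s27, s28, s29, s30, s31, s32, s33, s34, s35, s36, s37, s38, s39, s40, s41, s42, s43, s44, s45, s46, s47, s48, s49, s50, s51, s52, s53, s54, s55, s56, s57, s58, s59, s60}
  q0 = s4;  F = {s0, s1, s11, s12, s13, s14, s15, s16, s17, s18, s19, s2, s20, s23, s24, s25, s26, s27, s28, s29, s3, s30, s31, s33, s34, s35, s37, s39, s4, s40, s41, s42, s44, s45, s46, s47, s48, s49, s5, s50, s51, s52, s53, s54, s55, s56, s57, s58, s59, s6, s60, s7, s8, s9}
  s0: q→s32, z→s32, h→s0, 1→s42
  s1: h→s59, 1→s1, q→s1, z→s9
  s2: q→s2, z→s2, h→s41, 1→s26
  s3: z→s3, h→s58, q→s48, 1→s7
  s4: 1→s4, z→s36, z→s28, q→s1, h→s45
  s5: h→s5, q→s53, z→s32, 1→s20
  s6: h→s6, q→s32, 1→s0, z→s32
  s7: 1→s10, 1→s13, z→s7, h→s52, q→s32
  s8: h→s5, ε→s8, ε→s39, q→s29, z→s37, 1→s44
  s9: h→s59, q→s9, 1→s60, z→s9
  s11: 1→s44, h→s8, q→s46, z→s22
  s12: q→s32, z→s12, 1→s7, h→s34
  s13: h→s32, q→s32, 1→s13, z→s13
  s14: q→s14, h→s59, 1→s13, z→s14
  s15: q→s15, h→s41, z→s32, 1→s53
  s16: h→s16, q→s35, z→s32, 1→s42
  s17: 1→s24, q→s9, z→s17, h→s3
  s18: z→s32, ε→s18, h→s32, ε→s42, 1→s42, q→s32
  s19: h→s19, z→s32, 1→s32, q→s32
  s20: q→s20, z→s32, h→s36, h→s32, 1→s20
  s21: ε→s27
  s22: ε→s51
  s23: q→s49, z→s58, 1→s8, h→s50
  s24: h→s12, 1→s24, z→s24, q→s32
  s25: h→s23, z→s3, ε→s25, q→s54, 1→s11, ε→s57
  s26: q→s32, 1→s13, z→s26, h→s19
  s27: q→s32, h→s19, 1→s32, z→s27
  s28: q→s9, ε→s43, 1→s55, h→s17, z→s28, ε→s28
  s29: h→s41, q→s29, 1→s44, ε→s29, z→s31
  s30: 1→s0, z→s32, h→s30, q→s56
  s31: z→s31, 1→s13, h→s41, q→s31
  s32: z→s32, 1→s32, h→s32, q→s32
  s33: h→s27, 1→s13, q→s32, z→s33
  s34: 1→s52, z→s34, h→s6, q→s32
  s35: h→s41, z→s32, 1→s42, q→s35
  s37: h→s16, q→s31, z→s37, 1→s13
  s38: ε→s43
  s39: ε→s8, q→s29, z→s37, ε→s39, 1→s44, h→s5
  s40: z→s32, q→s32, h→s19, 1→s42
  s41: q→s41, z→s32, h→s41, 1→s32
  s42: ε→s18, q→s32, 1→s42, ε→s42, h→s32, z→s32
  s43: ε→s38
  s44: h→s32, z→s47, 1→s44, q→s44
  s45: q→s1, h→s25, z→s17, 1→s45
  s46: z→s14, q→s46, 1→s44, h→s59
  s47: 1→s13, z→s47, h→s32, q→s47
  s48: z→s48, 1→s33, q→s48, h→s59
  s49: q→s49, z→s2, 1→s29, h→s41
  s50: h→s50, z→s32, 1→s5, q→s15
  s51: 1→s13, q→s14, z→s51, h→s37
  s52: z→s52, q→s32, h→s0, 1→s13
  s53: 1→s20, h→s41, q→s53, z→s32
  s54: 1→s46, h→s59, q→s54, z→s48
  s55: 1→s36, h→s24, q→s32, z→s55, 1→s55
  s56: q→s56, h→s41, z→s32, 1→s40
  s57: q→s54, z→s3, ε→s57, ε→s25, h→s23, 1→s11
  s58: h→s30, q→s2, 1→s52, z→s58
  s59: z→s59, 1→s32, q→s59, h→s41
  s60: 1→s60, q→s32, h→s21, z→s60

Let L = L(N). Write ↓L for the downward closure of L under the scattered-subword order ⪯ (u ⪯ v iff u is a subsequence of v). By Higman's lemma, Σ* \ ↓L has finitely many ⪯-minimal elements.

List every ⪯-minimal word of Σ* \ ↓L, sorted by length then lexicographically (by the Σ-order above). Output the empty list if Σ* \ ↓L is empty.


A = [qh1, z1q, qhhz, hhhhz, hh11h].

|Q|=61, |F|=54, |δ|=243 (19 ε).
min D↑ (52 st, q0=0, F={15}): 0:h→1,q→2,z→3,1→0 1:h→4,q→2,z→5,1→1 2:h→6,q→2,z→7,1→2 3:h→5,q→7,z→3,1→8 4:h→9,q→10,z→11,1→12 5:h→11,q→7,z→5,1→13 6:h→14,q→6,z→6,1→15 7:h→6,q→7,z→7,1→16 8:h→13,q→15,z→8,1→8 9:h→17,q→18,z→19,1→20 10:h→6,q→10,z→21,1→22 11:h→19,q→21,z→11,1→23 12:h→20,q→22,z→24,1→25 13:h→26,q→15,z→13,1→13 14:h→14,q→14,z→15,1→15 15:h→15,q→15,z→15,1→15 16:h→27,q→15,z→16,1→16 17:h→17,q→28,z→15,1→29 18:h→14,q→18,z→30,1→31 19:h→32,q→30,z→19,1→33 20:h→29,q→31,z→34,1→25 21:h→6,q→21,z→21,1→35 22:h→6,q→22,z→36,1→25 23:h→33,q→15,z→23,1→37 24:h→34,q→36,z→24,1→37 25:h→15,q→25,z→38,1→25 26:h→39,q→15,z→26,1→23 27:h→40,q→15,z→27,1→15 28:h→14,q→28,z→15,1→41 29:h→29,q→41,z→15,1→42 30:h→14,q→30,z→30,1→43 31:h→14,q→31,z→44,1→25 32:h→32,q→45,z→15,1→46 33:h→46,q→15,z→33,1→37 34:h→47,q→44,z→34,1→37 35:h→27,q→15,z→35,1→37 36:h→6,q→36,z→36,1→37 37:h→15,q→15,z→37,1→37 38:h→15,q→38,z→38,1→37 39:h→48,q→15,z→39,1→33 40:h→40,q→15,z→15,1→15 41:h→14,q→41,z→15,1→42 42:h→15,q→42,z→15,1→42 43:h→40,q→15,z→43,1→37 44:h→14,q→44,z→44,1→37 45:h→14,q→45,z→15,1→49 46:h→46,q→15,z→15,1→50 47:h→47,q→51,z→15,1→50 48:h→48,q→15,z→15,1→46 49:h→40,q→15,z→15,1→50 50:h→15,q→15,z→15,1→50 51:h→14,q→51,z→15,1→50 [Hopcroft].
'qh1': N↓-sim [61, 31, 7, 1] end={s32} — reject; 3/3 del acc.
'z1q': |S_i|=[61, 42, 21, 1] end={s32} rej; 3/3 del acc.
'qhhz': N↓-sim [61, 31, 7, 3, 1] end={s32} — reject; 4/4 single-dels accept.
'hhhhz': |S_i|=[61, 56, 50, 35, 18, 1] end={s32} — reject; 5/5 single-dels accept.
'hh11h': |S_i|=[61, 56, 50, 33, 9, 2] end={s32,s36} ∉↓L; 5/5 deletions ∈↓L.
5 obstructions.


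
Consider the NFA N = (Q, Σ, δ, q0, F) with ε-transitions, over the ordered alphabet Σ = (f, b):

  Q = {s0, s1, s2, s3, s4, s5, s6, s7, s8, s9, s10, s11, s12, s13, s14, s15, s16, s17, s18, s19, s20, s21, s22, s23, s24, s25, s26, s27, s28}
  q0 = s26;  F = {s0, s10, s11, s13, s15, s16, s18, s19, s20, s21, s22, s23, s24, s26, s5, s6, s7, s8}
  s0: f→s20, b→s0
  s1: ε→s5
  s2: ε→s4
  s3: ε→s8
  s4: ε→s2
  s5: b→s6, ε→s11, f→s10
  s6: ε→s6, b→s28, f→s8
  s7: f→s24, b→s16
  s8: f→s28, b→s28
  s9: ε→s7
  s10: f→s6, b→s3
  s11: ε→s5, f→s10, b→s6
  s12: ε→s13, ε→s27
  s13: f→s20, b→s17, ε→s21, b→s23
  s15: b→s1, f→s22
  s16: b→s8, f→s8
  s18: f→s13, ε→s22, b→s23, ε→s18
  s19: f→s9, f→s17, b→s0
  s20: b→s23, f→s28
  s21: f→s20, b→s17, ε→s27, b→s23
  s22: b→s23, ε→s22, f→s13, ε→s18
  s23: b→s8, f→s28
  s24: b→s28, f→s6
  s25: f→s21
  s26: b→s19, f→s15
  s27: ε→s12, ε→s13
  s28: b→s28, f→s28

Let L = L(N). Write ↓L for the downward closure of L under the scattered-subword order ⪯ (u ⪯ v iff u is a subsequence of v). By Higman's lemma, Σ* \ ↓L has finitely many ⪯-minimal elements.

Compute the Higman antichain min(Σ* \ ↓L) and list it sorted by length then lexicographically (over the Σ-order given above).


|Q|=29, |F|=18, |δ|=60 (18 ε).
min D↑ (16 st, q0=0, F={14}): 0:f→1,b→2 1:f→3,b→4 2:f→5,b→6 3:f→7,b→8 4:f→9,b→10 5:f→11,b→12 6:f→13,b→6 7:f→13,b→8 8:f→14,b→15 9:f→10,b→15 10:f→15,b→14 11:f→10,b→14 12:f→15,b→15 13:f→14,b→8 14:f→14,b→14 15:f→14,b→14 (ε-aug+det+¬).
'ffbf': run [25, 22, 15, 5, 1] end={s28} ∉↓L; 4/4 deletions ∈↓L.
'fbbb': run [25, 22, 11, 4, 1] end={s28} — reject; 4/4 single-dels accept.
'bffb': run [25, 17, 12, 4, 1] end={s28} ∉↓L; 4/4 single-dels accept.
'bbff': run [25, 17, 8, 4, 1] end={s28} rej; 4/4 deletions ∈↓L.
'fffff': run [25, 22, 15, 10, 4, 1] end={s28} rej; 5/5 del acc.
'bfbbf': N↓-sim [25, 17, 12, 5, 2, 1] end={s28} rej; 5/5 del acc.
6 words, ⪯-incomp.

A = [ffbf, fbbb, bffb, bbff, fffff, bfbbf].


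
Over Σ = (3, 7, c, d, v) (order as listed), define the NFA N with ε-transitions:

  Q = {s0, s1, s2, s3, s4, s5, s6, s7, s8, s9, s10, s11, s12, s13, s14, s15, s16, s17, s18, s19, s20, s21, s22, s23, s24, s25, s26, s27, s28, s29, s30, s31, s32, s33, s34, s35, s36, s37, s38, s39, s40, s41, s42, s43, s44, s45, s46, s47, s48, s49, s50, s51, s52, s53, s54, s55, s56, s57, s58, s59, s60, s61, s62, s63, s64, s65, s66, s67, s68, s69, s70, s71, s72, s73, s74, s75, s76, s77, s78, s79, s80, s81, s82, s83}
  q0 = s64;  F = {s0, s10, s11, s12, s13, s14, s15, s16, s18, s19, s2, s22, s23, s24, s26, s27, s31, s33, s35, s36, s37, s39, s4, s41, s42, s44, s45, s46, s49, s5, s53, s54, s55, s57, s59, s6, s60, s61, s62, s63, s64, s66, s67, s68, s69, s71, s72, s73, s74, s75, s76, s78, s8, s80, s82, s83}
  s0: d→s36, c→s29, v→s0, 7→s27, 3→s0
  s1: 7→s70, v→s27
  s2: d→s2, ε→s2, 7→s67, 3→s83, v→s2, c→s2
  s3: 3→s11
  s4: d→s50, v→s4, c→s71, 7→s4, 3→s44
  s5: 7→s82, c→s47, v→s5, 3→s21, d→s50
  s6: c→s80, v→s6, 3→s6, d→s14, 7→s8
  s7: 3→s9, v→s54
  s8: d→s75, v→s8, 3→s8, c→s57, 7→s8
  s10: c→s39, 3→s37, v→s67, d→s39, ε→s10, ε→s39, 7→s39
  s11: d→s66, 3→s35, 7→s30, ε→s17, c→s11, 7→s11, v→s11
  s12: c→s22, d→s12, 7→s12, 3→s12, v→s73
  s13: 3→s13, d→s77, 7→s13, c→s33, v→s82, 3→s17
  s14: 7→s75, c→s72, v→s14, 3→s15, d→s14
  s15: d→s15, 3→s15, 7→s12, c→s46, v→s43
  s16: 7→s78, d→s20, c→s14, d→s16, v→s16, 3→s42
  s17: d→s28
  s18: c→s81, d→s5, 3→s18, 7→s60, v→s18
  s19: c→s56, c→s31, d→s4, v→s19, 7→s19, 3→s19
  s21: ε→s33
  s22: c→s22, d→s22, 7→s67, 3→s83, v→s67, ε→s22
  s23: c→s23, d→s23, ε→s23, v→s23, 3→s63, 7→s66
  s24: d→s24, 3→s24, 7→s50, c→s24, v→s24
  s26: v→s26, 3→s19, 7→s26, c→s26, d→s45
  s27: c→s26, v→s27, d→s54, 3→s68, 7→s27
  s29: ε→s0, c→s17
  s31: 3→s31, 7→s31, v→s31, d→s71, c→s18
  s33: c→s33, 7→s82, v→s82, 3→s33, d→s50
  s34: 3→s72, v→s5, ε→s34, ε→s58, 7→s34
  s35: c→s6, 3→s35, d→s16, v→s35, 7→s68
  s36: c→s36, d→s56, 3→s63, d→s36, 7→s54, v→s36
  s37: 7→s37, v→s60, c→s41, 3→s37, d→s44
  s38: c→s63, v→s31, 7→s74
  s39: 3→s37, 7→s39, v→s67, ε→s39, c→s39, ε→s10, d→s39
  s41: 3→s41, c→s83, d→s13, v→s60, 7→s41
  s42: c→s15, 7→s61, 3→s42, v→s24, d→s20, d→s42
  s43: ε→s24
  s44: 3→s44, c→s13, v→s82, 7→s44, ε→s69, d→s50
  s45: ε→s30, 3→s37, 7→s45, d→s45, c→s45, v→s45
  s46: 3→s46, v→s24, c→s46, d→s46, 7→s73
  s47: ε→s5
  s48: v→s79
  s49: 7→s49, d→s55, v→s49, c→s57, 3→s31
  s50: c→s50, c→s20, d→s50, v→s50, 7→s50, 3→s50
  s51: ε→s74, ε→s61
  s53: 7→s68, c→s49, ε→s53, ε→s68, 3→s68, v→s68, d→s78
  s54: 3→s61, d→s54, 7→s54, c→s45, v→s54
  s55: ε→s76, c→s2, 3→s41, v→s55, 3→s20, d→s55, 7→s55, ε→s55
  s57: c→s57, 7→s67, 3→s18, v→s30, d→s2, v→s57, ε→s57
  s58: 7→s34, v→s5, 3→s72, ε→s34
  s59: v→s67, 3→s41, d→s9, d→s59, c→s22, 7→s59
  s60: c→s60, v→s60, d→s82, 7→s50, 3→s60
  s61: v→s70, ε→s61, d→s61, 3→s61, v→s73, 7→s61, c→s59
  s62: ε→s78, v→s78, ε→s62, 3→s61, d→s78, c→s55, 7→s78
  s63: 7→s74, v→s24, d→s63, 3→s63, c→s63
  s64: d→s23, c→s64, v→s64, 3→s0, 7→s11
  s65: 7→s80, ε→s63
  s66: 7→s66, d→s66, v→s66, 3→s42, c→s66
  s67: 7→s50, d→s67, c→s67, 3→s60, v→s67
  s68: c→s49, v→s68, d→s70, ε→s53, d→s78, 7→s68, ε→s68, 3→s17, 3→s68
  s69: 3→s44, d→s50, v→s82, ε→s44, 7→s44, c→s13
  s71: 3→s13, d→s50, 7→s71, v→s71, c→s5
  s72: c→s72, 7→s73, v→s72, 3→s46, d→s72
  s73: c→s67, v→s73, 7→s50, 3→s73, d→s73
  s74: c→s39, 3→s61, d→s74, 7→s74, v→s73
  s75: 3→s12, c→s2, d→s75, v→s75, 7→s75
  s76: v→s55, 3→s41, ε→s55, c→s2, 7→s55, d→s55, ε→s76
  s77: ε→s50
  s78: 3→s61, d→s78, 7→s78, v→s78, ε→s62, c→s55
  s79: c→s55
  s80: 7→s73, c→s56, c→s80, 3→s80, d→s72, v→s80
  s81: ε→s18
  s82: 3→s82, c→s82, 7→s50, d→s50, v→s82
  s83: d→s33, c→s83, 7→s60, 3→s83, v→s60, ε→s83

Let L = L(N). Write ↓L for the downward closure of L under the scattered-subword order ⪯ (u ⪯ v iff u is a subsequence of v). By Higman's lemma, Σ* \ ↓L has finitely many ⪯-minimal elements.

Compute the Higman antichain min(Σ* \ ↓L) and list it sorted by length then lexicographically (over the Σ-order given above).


min(Σ*\↓L) = [d3v7, 37c3dd, 73cc77].

|Q|=84, |F|=56, |δ|=355 (37 ε).
min D↑ (52 st, q0=0, F={28}): 0:3→1,7→2,c→0,d→3,v→0 1:3→1,7→4,c→1,d→5,v→1 2:3→6,7→2,c→2,d→7,v→2 3:3→8,7→7,c→3,d→3,v→3 4:3→9,7→4,c→10,d→11,v→4 5:3→8,7→11,c→5,d→5,v→5 6:3→6,7→9,c→12,d→13,v→6 7:3→14,7→7,c→7,d→7,v→7 8:3→8,7→15,c→8,d→8,v→16 9:3→9,7→9,c→17,d→18,v→9 10:3→19,7→10,c→10,d→20,v→10 11:3→21,7→11,c→20,d→11,v→11 12:3→12,7→22,c→23,d→24,v→12 13:3→14,7→18,c→24,d→13,v→13 14:3→14,7→21,c→25,d→14,v→16 15:3→21,7→15,c→26,d→15,v→27 16:3→16,7→28,c→16,d→16,v→16 17:3→29,7→17,c→30,d→31,v→17 18:3→21,7→18,c→31,d→18,v→18 19:3→19,7→19,c→29,d→32,v→19 20:3→33,7→20,c→20,d→20,v→20 21:3→21,7→21,c→34,d→21,v→27 22:3→22,7→22,c→30,d→35,v→22 23:3→23,7→27,c→23,d→36,v→23 24:3→25,7→35,c→36,d→24,v→24 25:3→25,7→37,c→38,d→25,v→16 26:3→33,7→26,c→26,d→26,v→39 27:3→27,7→28,c→39,d→27,v→27 28:3→28,7→28,c→28,d→28,v→28 29:3→29,7→29,c→40,d→41,v→29 30:3→40,7→39,c→30,d→42,v→30 31:3→43,7→31,c→42,d→31,v→31 32:3→44,7→32,c→41,d→28,v→32 33:3→33,7→33,c→43,d→44,v→45 34:3→43,7→34,c→46,d→34,v→39 35:3→37,7→35,c→42,d→35,v→35 36:3→38,7→27,c→36,d→36,v→36 37:3→37,7→37,c→46,d→37,v→27 38:3→38,7→27,c→38,d→38,v→16 39:3→45,7→28,c→39,d→39,v→39 40:3→40,7→45,c→40,d→47,v→40 41:3→48,7→41,c→47,d→28,v→41 42:3→49,7→39,c→42,d→42,v→42 43:3→43,7→43,c→49,d→48,v→45 44:3→44,7→44,c→48,d→28,v→50 45:3→45,7→28,c→45,d→50,v→45 46:3→49,7→39,c→46,d→46,v→39 47:3→51,7→50,c→47,d→28,v→47 48:3→48,7→48,c→51,d→28,v→50 49:3→49,7→45,c→49,d→51,v→45 50:3→50,7→28,c→50,d→28,v→50 51:3→51,7→50,c→51,d→28,v→50 [Hopcroft].
'd3v7': |S_i|=[70, 52, 32, 9, 2] end={s20,s50} ∉↓L; 4/4 single-dels accept.
'37c3dd': N↓-sim [70, 66, 51, 38, 24, 15, 4] end={s20,s28,s50,s77} rej; 6/6 deletions ∈↓L.
'73cc77': N↓-sim [70, 64, 55, 41, 22, 6, 2] end={s20,s50} — reject; 6/6 deletions ∈↓L.
3 obstructions.


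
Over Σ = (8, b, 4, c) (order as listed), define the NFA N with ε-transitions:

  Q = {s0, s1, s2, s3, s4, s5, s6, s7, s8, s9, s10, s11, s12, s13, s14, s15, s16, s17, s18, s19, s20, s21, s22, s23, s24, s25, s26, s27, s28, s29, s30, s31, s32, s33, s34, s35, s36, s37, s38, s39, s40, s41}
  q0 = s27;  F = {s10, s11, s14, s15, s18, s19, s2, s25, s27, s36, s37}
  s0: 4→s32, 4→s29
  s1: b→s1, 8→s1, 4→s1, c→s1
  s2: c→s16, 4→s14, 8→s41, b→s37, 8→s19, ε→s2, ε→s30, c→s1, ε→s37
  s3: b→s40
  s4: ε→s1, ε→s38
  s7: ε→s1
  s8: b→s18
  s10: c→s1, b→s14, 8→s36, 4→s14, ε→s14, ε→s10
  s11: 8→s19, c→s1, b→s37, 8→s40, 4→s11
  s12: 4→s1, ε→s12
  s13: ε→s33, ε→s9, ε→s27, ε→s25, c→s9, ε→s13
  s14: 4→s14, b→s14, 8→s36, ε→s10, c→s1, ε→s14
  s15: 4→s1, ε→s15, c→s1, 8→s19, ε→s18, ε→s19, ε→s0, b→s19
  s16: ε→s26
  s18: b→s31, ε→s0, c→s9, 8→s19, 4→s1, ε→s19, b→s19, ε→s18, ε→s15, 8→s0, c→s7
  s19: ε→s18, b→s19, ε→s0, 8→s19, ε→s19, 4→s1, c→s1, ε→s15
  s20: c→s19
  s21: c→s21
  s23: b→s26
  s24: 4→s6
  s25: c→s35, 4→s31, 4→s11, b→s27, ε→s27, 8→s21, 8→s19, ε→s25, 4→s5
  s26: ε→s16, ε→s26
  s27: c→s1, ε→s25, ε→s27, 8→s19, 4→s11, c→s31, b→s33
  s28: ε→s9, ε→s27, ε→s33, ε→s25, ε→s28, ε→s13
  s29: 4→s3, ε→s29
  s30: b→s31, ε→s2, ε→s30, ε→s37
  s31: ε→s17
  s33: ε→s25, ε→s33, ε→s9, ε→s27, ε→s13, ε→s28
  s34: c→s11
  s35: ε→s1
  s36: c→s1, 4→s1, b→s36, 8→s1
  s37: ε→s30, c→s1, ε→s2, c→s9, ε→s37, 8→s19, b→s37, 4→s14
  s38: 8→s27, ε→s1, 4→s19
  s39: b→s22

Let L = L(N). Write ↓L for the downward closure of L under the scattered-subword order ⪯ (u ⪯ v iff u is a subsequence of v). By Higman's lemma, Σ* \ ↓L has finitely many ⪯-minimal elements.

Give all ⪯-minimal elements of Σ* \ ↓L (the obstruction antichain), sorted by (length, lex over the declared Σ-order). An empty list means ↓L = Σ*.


min(Σ*\↓L) = [c, 84, 4b488].

|Q|=42, |F|=11, |δ|=132 (57 ε).
min D↑ (7 st, q0=0, F={3}): 0:8→1,b→0,4→2,c→3 1:8→1,b→1,4→3,c→3 2:8→1,b→4,4→2,c→3 3:8→3,b→3,4→3,c→3 4:8→1,b→4,4→5,c→3 5:8→6,b→5,4→5,c→3 6:8→3,b→6,4→3,c→3.
'c': run [31, 9] end={s1,s16,s17,s21,s26,s31,s35,s7,s9} rej; 1/1 del acc.
'84': N↓-sim [31, 16, 5] end={s1,s29,s3,s32,s40} ∉↓L; 2/2 deletions ∈↓L.
'4b488': N↓-sim [31, 24, 22, 8, 2, 1] end={s1} — reject; 5/5 del acc.
3 minimals (antichain).


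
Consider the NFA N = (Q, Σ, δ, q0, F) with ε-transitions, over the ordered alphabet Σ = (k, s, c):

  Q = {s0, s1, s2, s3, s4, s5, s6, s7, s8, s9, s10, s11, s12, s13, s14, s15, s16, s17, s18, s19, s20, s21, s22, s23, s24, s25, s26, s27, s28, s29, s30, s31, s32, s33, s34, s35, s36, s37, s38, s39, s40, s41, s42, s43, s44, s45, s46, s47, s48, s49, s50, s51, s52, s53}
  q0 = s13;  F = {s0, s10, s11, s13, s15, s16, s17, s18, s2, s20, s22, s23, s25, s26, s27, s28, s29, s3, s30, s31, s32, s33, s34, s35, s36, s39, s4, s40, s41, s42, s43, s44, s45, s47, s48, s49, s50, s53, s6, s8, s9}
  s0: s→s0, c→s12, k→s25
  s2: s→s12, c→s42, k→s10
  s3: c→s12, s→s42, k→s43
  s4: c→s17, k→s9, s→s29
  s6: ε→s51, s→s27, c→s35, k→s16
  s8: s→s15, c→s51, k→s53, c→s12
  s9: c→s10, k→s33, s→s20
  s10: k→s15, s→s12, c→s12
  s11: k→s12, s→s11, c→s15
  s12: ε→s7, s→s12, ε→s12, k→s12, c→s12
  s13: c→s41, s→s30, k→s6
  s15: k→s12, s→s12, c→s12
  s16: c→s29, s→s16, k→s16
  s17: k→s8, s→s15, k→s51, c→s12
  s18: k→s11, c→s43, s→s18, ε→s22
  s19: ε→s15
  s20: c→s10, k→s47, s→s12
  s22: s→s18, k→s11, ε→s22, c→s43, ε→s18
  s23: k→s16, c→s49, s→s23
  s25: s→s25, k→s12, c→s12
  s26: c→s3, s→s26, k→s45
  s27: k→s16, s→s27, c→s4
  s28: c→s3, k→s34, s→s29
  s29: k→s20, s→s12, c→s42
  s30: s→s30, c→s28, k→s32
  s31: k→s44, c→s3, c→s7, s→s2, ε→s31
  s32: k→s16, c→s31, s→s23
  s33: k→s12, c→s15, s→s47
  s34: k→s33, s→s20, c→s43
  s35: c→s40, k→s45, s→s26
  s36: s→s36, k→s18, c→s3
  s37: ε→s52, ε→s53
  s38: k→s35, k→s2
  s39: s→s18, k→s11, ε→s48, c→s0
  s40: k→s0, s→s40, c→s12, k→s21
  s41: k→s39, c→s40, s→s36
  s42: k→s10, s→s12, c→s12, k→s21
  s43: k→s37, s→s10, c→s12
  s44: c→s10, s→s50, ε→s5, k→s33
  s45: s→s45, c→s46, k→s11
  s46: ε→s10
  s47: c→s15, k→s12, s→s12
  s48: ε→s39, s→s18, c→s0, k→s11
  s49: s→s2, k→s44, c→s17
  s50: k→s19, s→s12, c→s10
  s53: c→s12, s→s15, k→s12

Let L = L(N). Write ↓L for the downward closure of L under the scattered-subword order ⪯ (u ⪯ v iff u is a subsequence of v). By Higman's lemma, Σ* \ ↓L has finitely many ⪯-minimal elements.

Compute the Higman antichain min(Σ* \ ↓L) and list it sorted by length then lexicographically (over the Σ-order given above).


|Q|=54, |F|=41, |δ|=147 (14 ε).
min D↑ (40 st, q0=0, F={23}): 0:k→1,s→2,c→3 1:k→4,s→5,c→6 2:k→7,s→2,c→8 3:k→9,s→10,c→11 4:k→4,s→4,c→12 5:k→4,s→5,c→13 6:k→14,s→15,c→11 7:k→4,s→16,c→17 8:k→18,s→12,c→19 9:k→20,s→21,c→22 10:k→21,s→10,c→19 11:k→22,s→11,c→23 12:k→24,s→23,c→25 13:k→26,s→12,c→27 14:k→20,s→14,c→28 15:k→14,s→15,c→19 16:k→4,s→16,c→29 17:k→30,s→31,c→19 18:k→32,s→24,c→33 19:k→33,s→25,c→23 20:k→23,s→20,c→34 21:k→20,s→21,c→33 22:k→35,s→22,c→23 23:k→23,s→23,c→23 24:k→36,s→23,c→28 25:k→28,s→23,c→23 26:k→32,s→24,c→28 27:k→37,s→34,c→23 28:k→34,s→23,c→23 29:k→30,s→31,c→27 30:k→32,s→38,c→28 31:k→28,s→23,c→25 32:k→23,s→36,c→34 33:k→39,s→28,c→23 34:k→23,s→23,c→23 35:k→23,s→35,c→23 36:k→23,s→23,c→34 37:k→39,s→34,c→23 38:k→34,s→23,c→28 39:k→23,s→34,c→23 [Hopcroft].
'ccc': run [50, 43, 18, 3] end={s12,s51,s7} rej; 3/3 deletions ∈↓L.
'kkcs': N↓-sim [50, 45, 27, 11, 2] end={s12,s7} rej; 4/4 deletions ∈↓L.
'scss': |S_i|=[50, 44, 30, 12, 2] end={s12,s7} ∉↓L; 4/4 deletions ∈↓L.
'ckkk': run [50, 43, 29, 11, 2] end={s12,s7} ∉↓L; 4/4 deletions ∈↓L.
'ksccsk': N↓-sim [50, 45, 38, 27, 10, 3, 2] end={s12,s7} ∉↓L; 6/6 deletions ∈↓L.
'skcskc': N↓-sim [50, 44, 37, 26, 10, 6, 2] end={s12,s7} ∉↓L; 6/6 del acc.
6 minimals (antichain).

A = [ccc, kkcs, scss, ckkk, ksccsk, skcskc].


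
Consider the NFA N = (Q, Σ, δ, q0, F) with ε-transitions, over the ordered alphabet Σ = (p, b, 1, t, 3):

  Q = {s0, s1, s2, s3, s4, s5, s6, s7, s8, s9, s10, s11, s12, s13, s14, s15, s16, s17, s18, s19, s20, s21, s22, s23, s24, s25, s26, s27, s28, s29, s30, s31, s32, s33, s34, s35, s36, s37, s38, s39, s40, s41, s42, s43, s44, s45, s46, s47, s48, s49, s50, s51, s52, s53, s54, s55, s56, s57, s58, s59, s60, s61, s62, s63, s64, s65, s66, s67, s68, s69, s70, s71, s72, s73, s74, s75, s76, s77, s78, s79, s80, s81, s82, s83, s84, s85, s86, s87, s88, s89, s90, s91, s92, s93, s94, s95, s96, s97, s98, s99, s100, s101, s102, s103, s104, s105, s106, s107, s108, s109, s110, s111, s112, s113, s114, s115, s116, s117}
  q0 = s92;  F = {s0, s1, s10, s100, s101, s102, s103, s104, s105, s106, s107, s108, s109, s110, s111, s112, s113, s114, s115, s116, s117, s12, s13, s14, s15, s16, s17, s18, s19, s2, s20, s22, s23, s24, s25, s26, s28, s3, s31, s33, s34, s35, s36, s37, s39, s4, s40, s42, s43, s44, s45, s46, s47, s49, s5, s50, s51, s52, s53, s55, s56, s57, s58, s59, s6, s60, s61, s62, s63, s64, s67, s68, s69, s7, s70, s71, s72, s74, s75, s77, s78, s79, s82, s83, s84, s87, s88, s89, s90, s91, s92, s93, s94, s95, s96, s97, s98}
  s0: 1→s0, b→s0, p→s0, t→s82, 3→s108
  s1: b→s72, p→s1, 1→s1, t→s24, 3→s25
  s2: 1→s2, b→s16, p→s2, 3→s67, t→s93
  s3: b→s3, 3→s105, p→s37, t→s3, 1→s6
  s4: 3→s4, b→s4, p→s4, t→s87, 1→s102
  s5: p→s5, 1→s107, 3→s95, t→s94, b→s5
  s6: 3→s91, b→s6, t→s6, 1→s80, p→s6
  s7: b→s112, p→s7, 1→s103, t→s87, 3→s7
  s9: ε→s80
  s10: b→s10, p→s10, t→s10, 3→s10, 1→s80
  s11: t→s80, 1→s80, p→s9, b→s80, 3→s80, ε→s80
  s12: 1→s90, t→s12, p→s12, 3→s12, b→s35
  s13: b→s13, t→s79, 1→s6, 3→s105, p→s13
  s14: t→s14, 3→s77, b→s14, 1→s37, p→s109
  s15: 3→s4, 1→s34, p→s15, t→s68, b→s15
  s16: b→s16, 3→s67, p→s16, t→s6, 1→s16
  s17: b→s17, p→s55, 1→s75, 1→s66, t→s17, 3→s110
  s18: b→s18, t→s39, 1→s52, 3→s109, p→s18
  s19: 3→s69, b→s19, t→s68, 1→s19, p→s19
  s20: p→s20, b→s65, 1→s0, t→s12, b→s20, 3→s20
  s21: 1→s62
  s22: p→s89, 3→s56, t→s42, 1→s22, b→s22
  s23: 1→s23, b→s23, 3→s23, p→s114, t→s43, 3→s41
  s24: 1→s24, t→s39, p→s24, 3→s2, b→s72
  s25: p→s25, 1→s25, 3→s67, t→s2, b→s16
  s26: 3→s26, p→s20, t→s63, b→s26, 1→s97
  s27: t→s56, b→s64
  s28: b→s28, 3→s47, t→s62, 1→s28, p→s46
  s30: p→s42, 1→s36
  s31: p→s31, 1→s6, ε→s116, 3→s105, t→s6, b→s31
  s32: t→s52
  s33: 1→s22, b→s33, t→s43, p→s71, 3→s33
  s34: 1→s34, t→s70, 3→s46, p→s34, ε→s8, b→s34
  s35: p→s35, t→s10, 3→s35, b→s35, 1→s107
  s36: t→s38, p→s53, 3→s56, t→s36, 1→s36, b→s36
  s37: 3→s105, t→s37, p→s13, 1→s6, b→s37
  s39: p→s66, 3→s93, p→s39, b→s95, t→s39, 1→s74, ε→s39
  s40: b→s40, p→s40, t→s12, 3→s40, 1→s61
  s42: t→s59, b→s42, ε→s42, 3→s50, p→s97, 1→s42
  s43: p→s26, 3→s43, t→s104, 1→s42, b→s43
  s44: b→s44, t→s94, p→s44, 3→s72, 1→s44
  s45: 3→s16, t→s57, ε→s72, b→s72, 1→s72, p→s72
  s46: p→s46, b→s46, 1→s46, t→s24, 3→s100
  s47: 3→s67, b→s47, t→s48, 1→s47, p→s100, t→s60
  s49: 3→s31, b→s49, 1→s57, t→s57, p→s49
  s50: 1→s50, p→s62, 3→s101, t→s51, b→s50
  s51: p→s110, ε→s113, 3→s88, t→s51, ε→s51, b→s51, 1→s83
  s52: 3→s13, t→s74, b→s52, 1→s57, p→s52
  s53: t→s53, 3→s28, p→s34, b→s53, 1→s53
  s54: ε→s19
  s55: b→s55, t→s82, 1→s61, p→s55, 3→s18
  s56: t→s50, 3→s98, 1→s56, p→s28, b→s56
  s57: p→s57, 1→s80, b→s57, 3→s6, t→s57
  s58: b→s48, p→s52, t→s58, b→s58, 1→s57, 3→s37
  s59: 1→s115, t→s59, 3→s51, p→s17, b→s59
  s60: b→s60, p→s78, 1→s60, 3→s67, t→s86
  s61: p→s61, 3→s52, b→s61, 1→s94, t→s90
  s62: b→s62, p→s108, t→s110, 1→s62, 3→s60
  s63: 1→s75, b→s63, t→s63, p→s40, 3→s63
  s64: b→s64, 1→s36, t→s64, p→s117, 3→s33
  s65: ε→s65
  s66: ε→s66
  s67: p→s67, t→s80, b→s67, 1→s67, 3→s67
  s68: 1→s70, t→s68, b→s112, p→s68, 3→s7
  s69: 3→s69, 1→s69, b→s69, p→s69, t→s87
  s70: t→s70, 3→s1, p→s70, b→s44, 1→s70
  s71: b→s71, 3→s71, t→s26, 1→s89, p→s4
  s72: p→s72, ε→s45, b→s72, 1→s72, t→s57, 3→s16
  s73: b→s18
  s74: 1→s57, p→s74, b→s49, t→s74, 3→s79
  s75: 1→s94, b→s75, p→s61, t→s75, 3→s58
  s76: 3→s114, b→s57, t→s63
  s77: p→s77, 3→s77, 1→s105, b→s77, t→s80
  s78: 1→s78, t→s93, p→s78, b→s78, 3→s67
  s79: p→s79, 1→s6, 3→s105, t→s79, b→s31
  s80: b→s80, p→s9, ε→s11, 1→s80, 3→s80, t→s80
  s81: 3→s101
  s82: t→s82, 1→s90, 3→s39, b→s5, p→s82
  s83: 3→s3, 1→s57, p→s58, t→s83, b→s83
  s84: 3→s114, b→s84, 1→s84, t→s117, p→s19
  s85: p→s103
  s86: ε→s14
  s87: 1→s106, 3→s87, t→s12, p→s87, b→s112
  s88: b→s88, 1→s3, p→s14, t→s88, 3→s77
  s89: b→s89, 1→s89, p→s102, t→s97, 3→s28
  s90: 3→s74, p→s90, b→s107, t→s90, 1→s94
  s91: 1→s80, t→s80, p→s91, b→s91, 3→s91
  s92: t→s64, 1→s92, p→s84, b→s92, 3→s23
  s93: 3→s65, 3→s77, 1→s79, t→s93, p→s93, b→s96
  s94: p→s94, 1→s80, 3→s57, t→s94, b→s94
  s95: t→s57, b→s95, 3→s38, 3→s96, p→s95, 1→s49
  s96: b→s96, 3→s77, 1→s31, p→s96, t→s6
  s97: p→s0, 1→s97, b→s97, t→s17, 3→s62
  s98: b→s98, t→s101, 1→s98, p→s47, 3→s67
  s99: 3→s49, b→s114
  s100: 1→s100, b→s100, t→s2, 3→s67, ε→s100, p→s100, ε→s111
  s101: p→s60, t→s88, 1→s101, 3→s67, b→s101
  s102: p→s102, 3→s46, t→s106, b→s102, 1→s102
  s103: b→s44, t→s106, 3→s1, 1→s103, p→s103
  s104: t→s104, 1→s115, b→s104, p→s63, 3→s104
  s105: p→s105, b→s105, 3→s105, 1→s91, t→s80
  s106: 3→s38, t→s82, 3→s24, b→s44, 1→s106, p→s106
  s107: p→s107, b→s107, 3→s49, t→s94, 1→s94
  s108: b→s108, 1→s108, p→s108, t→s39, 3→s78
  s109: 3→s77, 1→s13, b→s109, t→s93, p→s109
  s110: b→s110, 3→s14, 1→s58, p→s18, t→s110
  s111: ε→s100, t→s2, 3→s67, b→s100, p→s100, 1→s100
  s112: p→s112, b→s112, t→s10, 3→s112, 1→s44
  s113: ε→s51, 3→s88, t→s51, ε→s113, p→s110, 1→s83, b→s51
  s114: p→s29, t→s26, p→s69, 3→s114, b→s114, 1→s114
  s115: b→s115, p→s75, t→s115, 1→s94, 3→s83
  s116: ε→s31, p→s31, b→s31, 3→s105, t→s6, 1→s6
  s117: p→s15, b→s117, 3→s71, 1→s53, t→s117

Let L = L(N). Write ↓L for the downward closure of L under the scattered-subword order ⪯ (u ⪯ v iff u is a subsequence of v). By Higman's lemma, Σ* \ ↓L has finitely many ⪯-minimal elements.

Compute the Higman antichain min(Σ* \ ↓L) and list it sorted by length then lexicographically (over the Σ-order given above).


min(Σ*\↓L) = [pptbt1, t1333t, 3tt111].

|Q|=118, |F|=97, |δ|=541 (21 ε).
min D↑ (94 st, q0=0, F={55}): 0:p→1,b→0,1→0,t→2,3→3 1:p→4,b→1,1→1,t→5,3→6 2:p→5,b→2,1→7,t→2,3→8 3:p→6,b→3,1→3,t→9,3→3 4:p→4,b→4,1→4,t→10,3→11 5:p→12,b→5,1→13,t→5,3→14 6:p→11,b→6,1→6,t→15,3→6 7:p→13,b→7,1→7,t→7,3→16 8:p→14,b→8,1→17,t→9,3→8 9:p→15,b→9,1→18,t→19,3→9 10:p→10,b→20,1→21,t→10,3→22 11:p→11,b→11,1→11,t→23,3→11 12:p→12,b→12,1→24,t→10,3→25 13:p→24,b→13,1→13,t→13,3→26 14:p→25,b→14,1→27,t→15,3→14 15:p→28,b→15,1→29,t→30,3→15 16:p→26,b→16,1→16,t→31,3→32 17:p→27,b→17,1→17,t→18,3→16 18:p→29,b→18,1→18,t→33,3→31 19:p→30,b→19,1→34,t→19,3→19 20:p→20,b→20,1→35,t→36,3→20 21:p→21,b→35,1→21,t→21,3→37 22:p→22,b→20,1→38,t→23,3→22 23:p→23,b→20,1→39,t→40,3→23 24:p→24,b→24,1→24,t→21,3→41 25:p→25,b→25,1→42,t→23,3→25 26:p→41,b→26,1→26,t→43,3→44 27:p→42,b→27,1→27,t→29,3→26 28:p→28,b→28,1→45,t→40,3→28 29:p→45,b→29,1→29,t→46,3→43 30:p→47,b→30,1→48,t→30,3→30 31:p→43,b→31,1→31,t→49,3→50 32:p→44,b→32,1→32,t→50,3→51 33:p→46,b→33,1→34,t→33,3→49 34:p→48,b→34,1→52,t→34,3→53 35:p→35,b→35,1→35,t→52,3→54 36:p→36,b→36,1→55,t→36,3→36 37:p→37,b→54,1→37,t→56,3→57 38:p→38,b→35,1→38,t→39,3→37 39:p→39,b→35,1→39,t→58,3→56 40:p→40,b→59,1→60,t→40,3→40 41:p→41,b→41,1→41,t→56,3→61 42:p→42,b→42,1→42,t→39,3→41 43:p→62,b→43,1→43,t→63,3→64 44:p→61,b→44,1→44,t→64,3→51 45:p→45,b→45,1→45,t→58,3→62 46:p→65,b→46,1→48,t→46,3→63 47:p→47,b→47,1→66,t→40,3→47 48:p→66,b→48,1→52,t→48,3→67 49:p→63,b→49,1→53,t→49,3→68 50:p→64,b→50,1→50,t→68,3→51 51:p→51,b→51,1→51,t→55,3→51 52:p→52,b→52,1→55,t→52,3→69 53:p→67,b→53,1→69,t→53,3→70 54:p→54,b→54,1→54,t→69,3→71 55:p→55,b→55,1→55,t→55,3→55 56:p→56,b→54,1→56,t→72,3→73 57:p→57,b→71,1→57,t→73,3→51 58:p→58,b→74,1→60,t→58,3→72 59:p→59,b→59,1→75,t→36,3→59 60:p→60,b→75,1→52,t→60,3→76 61:p→61,b→61,1→61,t→73,3→51 62:p→62,b→62,1→62,t→72,3→77 63:p→78,b→63,1→67,t→63,3→79 64:p→77,b→64,1→64,t→79,3→51 65:p→65,b→65,1→66,t→58,3→78 66:p→66,b→66,1→52,t→60,3→80 67:p→80,b→67,1→69,t→67,3→81 68:p→79,b→68,1→70,t→68,3→82 69:p→69,b→69,1→55,t→69,3→83 70:p→81,b→70,1→83,t→70,3→84 71:p→71,b→71,1→71,t→83,3→51 72:p→72,b→85,1→76,t→72,3→86 73:p→73,b→71,1→73,t→86,3→51 74:p→74,b→74,1→75,t→52,3→85 75:p→75,b→75,1→52,t→52,3→87 76:p→76,b→87,1→69,t→76,3→88 77:p→77,b→77,1→77,t→86,3→51 78:p→78,b→78,1→80,t→72,3→89 79:p→89,b→79,1→81,t→79,3→82 80:p→80,b→80,1→69,t→76,3→90 81:p→90,b→81,1→83,t→81,3→84 82:p→82,b→82,1→84,t→55,3→82 83:p→83,b→83,1→55,t→83,3→91 84:p→84,b→84,1→91,t→55,3→84 85:p→85,b→85,1→87,t→69,3→92 86:p→86,b→92,1→88,t→86,3→82 87:p→87,b→87,1→69,t→69,3→93 88:p→88,b→93,1→83,t→88,3→84 89:p→89,b→89,1→90,t→86,3→82 90:p→90,b→90,1→83,t→88,3→84 91:p→91,b→91,1→55,t→55,3→91 92:p→92,b→92,1→93,t→83,3→82 93:p→93,b→93,1→83,t→83,3→84 [Hopcroft].
'pptbt1': run [108, 87, 66, 44, 25, 8, 3] end={s11,s80,s9} ∉↓L; 6/6 del acc.
't1333t': run [108, 100, 81, 56, 33, 8, 3] end={s11,s80,s9} rej; 6/6 single-dels accept.
'3tt111': N↓-sim [108, 96, 74, 52, 26, 7, 3] end={s11,s80,s9} ∉↓L; 6/6 del acc.
3 minimals (antichain).
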